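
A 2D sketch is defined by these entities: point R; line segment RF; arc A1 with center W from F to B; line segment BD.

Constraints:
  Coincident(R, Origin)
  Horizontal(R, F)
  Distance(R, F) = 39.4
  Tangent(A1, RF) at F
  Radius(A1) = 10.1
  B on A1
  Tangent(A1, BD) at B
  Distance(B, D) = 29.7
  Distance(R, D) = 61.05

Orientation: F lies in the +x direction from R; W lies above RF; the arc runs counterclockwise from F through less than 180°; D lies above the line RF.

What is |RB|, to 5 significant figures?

50.722

Checks: |RF| = 39.40 ✓; |WB| = 10.10 ✓; ∠(WB, BD) = 90.00° ✓; |BD| = 29.70 ✓; |RD| = 61.05 ✓.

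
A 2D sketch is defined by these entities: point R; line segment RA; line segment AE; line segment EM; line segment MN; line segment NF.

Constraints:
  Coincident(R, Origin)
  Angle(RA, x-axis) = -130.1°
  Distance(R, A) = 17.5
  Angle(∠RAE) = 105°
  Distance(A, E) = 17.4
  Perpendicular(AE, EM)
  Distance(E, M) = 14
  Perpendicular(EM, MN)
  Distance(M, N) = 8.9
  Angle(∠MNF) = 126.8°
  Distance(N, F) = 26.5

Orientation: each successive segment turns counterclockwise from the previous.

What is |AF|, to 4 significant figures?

10.32

R is at the origin; RA runs at -130.1° with length 17.5, so A = (-11.27, -13.39). ∠RAE = 105.0° gives AE at -55.10° from the x-axis; with |AE| = 17.4, E = (-1.317, -27.66). The perpendicularity gives EM at right angles to AE, so EM runs at 34.90°; with |EM| = 14.0, M = (10.17, -19.65). EM is perpendicular to MN, so MN runs at 124.9°; with |MN| = 8.9, N = (5.073, -12.35). ∠MNF = 126.8° gives NF at 178.1° from the x-axis; with |NF| = 26.5, F = (-21.41, -11.47). Then |AF| = |F − A| = 10.32.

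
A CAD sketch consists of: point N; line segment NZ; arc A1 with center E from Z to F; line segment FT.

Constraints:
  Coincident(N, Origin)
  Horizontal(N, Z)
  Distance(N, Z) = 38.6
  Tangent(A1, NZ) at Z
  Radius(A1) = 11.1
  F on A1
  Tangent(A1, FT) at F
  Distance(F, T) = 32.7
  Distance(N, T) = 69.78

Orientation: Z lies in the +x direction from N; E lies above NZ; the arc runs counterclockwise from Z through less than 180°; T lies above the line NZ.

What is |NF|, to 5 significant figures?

50.138

Checks: ∠(EZ, ZN) = 90.00° ✓; |EF| = 11.10 ✓; ∠(EF, FT) = 90.00° ✓; |FT| = 32.70 ✓; |NT| = 69.78 ✓.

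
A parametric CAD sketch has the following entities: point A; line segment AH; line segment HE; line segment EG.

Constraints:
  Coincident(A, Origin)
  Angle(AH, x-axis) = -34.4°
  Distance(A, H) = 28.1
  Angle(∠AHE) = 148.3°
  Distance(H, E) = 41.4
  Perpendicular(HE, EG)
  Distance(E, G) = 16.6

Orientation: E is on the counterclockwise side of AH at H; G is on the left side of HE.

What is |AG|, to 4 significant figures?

65.33

∠AHE = 148.3°, so HE runs at -34.4° + (180° − 148.3°) = -2.700° from the x-axis; with |HE| = 41.4, E = H + 41.4·(cos -2.700°, sin -2.700°) = (64.54, -17.83). The perpendicularity gives EG at right angles to HE; with |EG| = 16.6 on the left of HE, G = E + 16.6·(0.04711, 0.9989) = (65.32, -1.244). Then |AG| = |G − A| = 65.33.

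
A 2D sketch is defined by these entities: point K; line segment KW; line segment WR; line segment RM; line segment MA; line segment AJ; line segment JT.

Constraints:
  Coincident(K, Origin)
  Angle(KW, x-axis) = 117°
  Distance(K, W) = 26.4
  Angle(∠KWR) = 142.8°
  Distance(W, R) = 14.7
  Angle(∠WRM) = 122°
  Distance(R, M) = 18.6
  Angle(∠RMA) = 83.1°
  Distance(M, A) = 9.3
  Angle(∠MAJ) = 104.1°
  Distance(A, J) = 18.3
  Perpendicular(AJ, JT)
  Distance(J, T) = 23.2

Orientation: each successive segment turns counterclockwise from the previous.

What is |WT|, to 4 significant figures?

24.32

K is at the origin; KW runs at 117.0° with length 26.4, so W = (-11.99, 23.52). ∠KWR = 142.8° gives WR at 154.2° from the x-axis; with |WR| = 14.7, R = (-25.22, 29.92). ∠WRM = 122.0° gives RM at -147.8° from the x-axis; with |RM| = 18.6, M = (-40.96, 20.01). ∠RMA = 83.1° gives MA at -50.90° from the x-axis; with |MA| = 9.3, A = (-35.09, 12.79). ∠MAJ = 104.1° gives AJ at 25.00° from the x-axis; with |AJ| = 18.3, J = (-18.51, 20.53). The perpendicularity gives JT at right angles to AJ, so JT runs at 115.0°; with |JT| = 23.2, T = (-28.31, 41.55). Then |WT| = |T − W| = 24.32.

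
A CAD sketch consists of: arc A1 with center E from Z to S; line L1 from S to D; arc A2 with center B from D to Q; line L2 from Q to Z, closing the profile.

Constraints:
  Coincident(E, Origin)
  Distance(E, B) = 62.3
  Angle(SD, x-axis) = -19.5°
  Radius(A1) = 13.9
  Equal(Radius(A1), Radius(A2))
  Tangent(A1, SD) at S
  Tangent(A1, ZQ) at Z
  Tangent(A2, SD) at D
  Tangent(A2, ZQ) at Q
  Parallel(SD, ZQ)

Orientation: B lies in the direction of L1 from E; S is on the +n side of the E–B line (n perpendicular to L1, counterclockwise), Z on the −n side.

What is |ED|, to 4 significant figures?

63.83

The slot axis is L1's direction at -19.5°, so u = (cos -19.5°, sin -19.5°) = (0.9426, -0.3338) and n = (−sin -19.5°, cos -19.5°) = (0.3338, 0.9426). E is at the origin and B lies 62.3 along u from E, so B = 62.3·u = (58.73, -20.80). Tangency of A1 to both parallel lines with radius 13.9 puts S and Z at E ± 13.9·n: S = (4.640, 13.10), Z = (-4.640, -13.10). Equal radii place D and Q the same way about B: D = B + 13.9·n = (63.37, -7.693), Q = B − 13.9·n = (54.09, -33.90). Then |ED| = |D − E| = 63.83.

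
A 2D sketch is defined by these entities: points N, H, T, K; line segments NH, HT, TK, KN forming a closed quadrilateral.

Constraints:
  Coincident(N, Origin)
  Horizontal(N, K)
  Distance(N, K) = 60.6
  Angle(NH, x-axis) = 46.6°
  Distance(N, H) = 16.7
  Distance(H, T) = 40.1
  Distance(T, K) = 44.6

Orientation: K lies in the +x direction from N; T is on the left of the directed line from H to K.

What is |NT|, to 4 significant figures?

56.78

Checks: |HT| = 40.10 ✓; |TK| = 44.60 ✓.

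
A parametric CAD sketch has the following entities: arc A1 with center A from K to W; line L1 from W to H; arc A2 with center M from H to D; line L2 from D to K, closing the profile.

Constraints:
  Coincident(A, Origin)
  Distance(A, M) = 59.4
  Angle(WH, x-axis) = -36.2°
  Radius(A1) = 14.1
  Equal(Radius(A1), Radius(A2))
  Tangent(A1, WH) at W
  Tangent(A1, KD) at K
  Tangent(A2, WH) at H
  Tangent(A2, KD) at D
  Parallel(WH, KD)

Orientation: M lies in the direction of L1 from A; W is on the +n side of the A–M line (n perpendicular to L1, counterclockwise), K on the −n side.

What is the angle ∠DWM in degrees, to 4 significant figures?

12.04°

The slot axis is L1's direction at -36.2°, so u = (cos -36.2°, sin -36.2°) = (0.8070, -0.5906) and n = (−sin -36.2°, cos -36.2°) = (0.5906, 0.8070). A is at the origin and M lies 59.4 along u from A, so M = 59.4·u = (47.93, -35.08). Tangency of A1 to both parallel lines with radius 14.1 puts W and K at A ± 14.1·n: W = (8.328, 11.38), K = (-8.328, -11.38). Equal radii place H and D the same way about M: H = M + 14.1·n = (56.26, -23.70), D = M − 14.1·n = (39.61, -46.46). Then cos ∠DWM = WD·WM / (|WD||WM|), giving 12.04°.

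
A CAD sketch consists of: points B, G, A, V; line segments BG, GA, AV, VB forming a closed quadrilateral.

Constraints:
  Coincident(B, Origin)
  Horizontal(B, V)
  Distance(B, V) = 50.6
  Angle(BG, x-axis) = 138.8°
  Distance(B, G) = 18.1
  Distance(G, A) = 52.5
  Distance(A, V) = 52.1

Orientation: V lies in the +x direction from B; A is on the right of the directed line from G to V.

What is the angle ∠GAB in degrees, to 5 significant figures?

10.069°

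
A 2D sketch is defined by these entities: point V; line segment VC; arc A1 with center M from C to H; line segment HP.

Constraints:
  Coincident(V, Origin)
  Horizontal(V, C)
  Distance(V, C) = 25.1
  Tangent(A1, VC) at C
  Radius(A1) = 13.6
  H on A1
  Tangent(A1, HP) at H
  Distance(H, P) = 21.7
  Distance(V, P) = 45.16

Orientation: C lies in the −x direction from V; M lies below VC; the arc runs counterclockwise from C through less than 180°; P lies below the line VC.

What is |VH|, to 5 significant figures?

42.029

V is at the origin; V and C share the same y with |VC| = 25.1 and C on the −x side, so C = (-25.100, 0.0000). Tangency of A1 to VC means the radius MC is perpendicular to VC, so M = C + (0, -13.6) = (-25.100, -13.600). Since MH ⟂ HP (tangency), |MP| = √(13.6² + 21.7²) = 25.610 regardless of where H sits on A1. So P lies on both circle(V, 45.16) and circle(M, 25.610); the below-VC intersection is P = (-22.616, -39.089). H is the foot of the tangent from P: H = (-35.869, -21.906).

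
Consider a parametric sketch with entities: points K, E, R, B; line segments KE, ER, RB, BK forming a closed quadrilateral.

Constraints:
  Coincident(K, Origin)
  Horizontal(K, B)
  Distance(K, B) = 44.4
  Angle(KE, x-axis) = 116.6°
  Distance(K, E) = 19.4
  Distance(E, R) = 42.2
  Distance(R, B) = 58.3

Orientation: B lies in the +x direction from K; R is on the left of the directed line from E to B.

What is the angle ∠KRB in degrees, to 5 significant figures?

46.453°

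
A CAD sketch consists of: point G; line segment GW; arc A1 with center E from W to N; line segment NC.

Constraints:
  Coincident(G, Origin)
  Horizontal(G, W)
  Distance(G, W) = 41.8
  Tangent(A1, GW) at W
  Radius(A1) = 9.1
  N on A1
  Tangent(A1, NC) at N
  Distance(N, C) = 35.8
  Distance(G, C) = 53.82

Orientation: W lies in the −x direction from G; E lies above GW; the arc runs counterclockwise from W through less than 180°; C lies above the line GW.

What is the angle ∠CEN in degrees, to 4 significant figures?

75.74°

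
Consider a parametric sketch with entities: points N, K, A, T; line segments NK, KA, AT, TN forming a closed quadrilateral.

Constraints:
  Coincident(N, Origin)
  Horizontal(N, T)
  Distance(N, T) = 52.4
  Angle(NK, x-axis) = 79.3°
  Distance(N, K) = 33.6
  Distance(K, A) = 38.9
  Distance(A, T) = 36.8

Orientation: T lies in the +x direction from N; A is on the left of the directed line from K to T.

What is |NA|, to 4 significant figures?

57.68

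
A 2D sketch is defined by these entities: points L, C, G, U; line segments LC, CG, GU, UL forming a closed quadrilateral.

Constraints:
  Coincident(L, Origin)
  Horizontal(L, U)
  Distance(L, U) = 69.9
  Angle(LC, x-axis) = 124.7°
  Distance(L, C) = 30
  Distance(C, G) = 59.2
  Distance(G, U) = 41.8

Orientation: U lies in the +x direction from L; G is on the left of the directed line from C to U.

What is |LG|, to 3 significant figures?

52.0

Checks: |CG| = 59.20 ✓; |GU| = 41.80 ✓.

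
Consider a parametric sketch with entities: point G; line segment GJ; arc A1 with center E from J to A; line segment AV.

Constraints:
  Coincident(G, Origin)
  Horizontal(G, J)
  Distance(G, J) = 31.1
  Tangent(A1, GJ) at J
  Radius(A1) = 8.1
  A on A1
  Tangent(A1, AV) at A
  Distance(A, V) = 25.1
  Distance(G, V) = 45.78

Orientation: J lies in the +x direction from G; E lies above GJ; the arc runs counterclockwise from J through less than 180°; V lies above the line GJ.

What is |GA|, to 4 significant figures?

40.21

Checks: ∠(EJ, JG) = 90.00° ✓; |EJ| = 8.100 ✓; |EA| = 8.100 ✓; ∠(EA, AV) = 90.00° ✓; |AV| = 25.10 ✓; |GV| = 45.78 ✓.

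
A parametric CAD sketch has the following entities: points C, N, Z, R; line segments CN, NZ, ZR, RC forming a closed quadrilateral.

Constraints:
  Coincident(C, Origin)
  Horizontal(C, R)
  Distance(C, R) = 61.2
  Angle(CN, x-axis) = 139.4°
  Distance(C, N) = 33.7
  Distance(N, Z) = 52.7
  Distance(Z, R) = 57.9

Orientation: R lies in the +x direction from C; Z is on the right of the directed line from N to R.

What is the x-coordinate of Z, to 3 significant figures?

6.75

Checks: |NZ| = 52.70 ✓; |ZR| = 57.90 ✓.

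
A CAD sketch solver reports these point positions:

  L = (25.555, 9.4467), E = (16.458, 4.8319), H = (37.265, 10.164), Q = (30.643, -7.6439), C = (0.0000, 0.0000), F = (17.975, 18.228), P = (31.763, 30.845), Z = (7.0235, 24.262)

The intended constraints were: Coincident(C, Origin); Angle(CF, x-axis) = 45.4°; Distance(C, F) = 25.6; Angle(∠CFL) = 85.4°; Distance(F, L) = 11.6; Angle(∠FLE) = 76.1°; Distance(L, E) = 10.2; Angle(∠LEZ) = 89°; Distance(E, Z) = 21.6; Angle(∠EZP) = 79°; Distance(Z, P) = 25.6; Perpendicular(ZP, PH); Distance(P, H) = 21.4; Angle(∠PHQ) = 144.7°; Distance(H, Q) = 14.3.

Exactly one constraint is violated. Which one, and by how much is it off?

Distance(H, Q) = 14.3 — off by 4.70.

C = (0.00, 0.00) ✓; CF at 45.40° ✓; |CF| = 25.60 ✓; ∠CFL = 85.40° ✓; |FL| = 11.60 ✓; ∠FLE = 76.10° ✓; |LE| = 10.20 ✓; ∠LEZ = 89.00° ✓; |EZ| = 21.60 ✓; ∠EZP = 79.00° ✓; |ZP| = 25.60 ✓; ∠(ZP, PH) = 90.00° ✓; |PH| = 21.40 ✓; ∠PHQ = 144.7° ✓; |HQ| = 19.00 ✗.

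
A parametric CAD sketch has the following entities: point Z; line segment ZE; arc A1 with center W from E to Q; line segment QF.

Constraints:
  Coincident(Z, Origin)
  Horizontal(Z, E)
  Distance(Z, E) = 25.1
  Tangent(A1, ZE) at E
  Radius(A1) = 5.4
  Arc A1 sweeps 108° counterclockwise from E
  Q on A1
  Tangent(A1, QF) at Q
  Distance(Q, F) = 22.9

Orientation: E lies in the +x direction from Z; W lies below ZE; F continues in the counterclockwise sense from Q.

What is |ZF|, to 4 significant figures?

39.54

On A1, E sits at bearing 90° from W; a 108° counterclockwise sweep puts Q at bearing 198°, so Q = W + 5.4·(cos 198°, sin 198°) = (19.96, -7.069). A1 meets QF tangentially, so WQ is at right angles to QF, so QF runs along (−sin 198°, cos 198°); with |QF| = 22.9, F = (27.04, -28.85). Then |ZF| = |F − Z| = 39.54.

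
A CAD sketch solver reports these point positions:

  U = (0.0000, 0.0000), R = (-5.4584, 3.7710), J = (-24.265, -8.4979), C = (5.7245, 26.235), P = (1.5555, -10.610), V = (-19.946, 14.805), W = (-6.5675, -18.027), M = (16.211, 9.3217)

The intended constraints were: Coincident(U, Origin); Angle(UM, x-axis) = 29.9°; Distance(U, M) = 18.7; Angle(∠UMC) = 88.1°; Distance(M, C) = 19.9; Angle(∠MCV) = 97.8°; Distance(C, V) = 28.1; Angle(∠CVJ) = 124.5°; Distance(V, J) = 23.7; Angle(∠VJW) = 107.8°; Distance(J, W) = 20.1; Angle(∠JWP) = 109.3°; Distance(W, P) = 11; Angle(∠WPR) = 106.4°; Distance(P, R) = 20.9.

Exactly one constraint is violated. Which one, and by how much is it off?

Distance(P, R) = 20.9 — off by 4.90.

U = (0.00, 0.00) ✓; UM at 29.90° ✓; |UM| = 18.70 ✓; ∠UMC = 88.10° ✓; |MC| = 19.90 ✓; ∠MCV = 97.80° ✓; |CV| = 28.10 ✓; ∠CVJ = 124.5° ✓; |VJ| = 23.70 ✓; ∠VJW = 107.8° ✓; |JW| = 20.10 ✓; ∠JWP = 109.3° ✓; |WP| = 11.00 ✓; ∠WPR = 106.4° ✓; |PR| = 16.00 ✗.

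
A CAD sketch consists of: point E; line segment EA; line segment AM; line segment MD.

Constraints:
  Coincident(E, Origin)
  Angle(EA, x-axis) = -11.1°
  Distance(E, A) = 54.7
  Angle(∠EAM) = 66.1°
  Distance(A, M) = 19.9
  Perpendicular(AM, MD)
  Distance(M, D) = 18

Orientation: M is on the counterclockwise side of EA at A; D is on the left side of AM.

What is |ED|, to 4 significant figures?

32.09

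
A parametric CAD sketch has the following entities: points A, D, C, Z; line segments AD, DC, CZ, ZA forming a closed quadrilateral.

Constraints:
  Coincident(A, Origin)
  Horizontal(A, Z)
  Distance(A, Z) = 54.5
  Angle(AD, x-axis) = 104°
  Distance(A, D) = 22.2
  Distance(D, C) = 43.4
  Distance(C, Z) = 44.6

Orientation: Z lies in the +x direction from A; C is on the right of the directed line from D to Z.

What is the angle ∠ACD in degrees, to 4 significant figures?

11.80°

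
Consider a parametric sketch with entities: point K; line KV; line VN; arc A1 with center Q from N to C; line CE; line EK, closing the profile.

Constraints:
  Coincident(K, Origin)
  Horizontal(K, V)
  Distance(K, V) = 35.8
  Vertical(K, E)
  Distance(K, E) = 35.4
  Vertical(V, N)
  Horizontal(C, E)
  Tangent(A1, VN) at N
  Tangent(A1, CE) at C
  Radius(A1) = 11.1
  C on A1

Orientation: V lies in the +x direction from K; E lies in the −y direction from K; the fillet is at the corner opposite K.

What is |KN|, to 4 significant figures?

43.27

The virtual corner opposite K is at (35.80, -35.40). The tangent condition forces QN to be normal to VN and A1 meets CE tangentially, so QC is at right angles to CE, with radius 11.1, so the center Q sits 11.1 in from both sides at Q = (24.70, -24.30). That places the tangent points at N = (35.80, -24.30) on VN and C = (24.70, -35.40) on CE. Then |KN| = |N − K| = 43.27.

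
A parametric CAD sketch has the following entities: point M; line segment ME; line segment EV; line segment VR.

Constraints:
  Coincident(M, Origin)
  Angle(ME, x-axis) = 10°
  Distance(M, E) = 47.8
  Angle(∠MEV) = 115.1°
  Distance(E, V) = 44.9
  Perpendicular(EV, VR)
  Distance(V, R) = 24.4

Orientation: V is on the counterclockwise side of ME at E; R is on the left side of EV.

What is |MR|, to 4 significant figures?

67.86

M is at the origin; ME runs at 10.0° with length 47.8, so E = 47.8·(cos 10.0°, sin 10.0°) = (47.07, 8.300). ∠MEV = 115.1°, so EV runs at 10.0° + (180° − 115.1°) = 74.90° from the x-axis; with |EV| = 44.9, V = E + 44.9·(cos 74.90°, sin 74.90°) = (58.77, 51.65). The perpendicularity gives VR at right angles to EV; with |VR| = 24.4 on the left of EV, R = V + 24.4·(-0.9655, 0.2605) = (35.21, 58.01). Then |MR| = |R − M| = 67.86.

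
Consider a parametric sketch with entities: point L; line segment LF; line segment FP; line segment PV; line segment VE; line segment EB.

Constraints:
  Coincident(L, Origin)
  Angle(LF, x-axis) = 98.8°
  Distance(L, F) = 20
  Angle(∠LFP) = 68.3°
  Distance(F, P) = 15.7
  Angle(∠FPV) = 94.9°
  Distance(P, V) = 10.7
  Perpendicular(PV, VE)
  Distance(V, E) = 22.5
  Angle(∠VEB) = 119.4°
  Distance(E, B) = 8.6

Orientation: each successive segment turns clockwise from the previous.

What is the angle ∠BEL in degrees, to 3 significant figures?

149°

L is at the origin; LF runs at 98.8° with length 20.0, so F = (-3.06, 19.8). ∠LFP = 68.3° gives FP at -12.9° from the x-axis; with |FP| = 15.7, P = (12.2, 16.3). ∠FPV = 94.9° gives PV at -98.0° from the x-axis; with |PV| = 10.7, V = (10.8, 5.66). PV is perpendicular to VE, so VE runs at 172°; with |VE| = 22.5, E = (-11.5, 8.80). ∠VEB = 119.4° gives EB at 111° from the x-axis; with |EB| = 8.6, B = (-14.7, 16.8). Then cos ∠BEL = EB·EL / (|EB||EL|), giving 149°.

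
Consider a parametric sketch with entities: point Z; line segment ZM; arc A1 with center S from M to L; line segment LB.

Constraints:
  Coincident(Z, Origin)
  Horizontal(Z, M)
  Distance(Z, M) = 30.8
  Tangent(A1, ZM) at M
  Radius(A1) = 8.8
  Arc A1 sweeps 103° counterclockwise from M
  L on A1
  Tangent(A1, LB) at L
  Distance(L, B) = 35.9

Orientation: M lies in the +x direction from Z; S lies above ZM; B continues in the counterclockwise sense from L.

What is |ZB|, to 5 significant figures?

55.439

Z is at the origin; Z and M share the same y with |ZM| = 30.8 and M on the +x side, so M = (30.800, 0.0000). Since A1 is tangent to ZM there, SM ⟂ ZM, so S = M + (0, 8.8) = (30.800, 8.8000). On A1, M sits at bearing -90° from S; a 103° counterclockwise sweep puts L at bearing 13°, so L = S + 8.8·(cos 13°, sin 13°) = (39.374, 10.780). Since A1 is tangent to LB there, SL ⟂ LB, so LB runs along (−sin 13°, cos 13°); with |LB| = 35.9, B = (31.299, 45.759). Then |ZB| = |B − Z| = 55.439.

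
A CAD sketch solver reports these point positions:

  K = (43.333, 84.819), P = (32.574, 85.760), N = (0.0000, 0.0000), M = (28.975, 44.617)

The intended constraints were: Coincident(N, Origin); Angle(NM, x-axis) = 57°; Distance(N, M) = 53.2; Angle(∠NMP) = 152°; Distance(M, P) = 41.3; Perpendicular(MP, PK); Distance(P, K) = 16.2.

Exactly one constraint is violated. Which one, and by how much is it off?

Distance(P, K) = 16.2 — off by 5.40.

N = (0.00, 0.00) ✓; NM at 57.00° ✓; |NM| = 53.20 ✓; ∠NMP = 152.0° ✓; |MP| = 41.30 ✓; ∠(MP, PK) = 90.00° ✓; |PK| = 10.80 ✗.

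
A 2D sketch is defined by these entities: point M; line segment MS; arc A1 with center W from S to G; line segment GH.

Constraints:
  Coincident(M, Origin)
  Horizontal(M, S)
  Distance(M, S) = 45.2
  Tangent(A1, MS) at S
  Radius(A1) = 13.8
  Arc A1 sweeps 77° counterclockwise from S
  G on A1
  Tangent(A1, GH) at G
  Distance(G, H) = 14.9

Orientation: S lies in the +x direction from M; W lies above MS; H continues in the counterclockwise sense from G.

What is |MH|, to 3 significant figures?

66.9

M is at the origin; M and S share the same y with |MS| = 45.2 and S on the +x side, so S = (45.2, 0.00). Since A1 is tangent to MS there, WS ⟂ MS, so W = S + (0, 13.8) = (45.2, 13.8). On A1, S sits at bearing -90° from W; a 77° counterclockwise sweep puts G at bearing -13°, so G = W + 13.8·(cos -13°, sin -13°) = (58.6, 10.7). The tangent condition forces WG to be normal to GH, so GH runs along (−sin -13°, cos -13°); with |GH| = 14.9, H = (62.0, 25.2). Then |MH| = |H − M| = 66.9.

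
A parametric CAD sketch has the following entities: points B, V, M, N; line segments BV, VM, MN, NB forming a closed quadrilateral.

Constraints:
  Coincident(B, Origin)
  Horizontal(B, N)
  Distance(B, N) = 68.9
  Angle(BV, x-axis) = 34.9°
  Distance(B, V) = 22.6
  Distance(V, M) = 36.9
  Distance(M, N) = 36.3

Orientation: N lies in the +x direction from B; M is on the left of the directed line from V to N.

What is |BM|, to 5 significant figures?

59.446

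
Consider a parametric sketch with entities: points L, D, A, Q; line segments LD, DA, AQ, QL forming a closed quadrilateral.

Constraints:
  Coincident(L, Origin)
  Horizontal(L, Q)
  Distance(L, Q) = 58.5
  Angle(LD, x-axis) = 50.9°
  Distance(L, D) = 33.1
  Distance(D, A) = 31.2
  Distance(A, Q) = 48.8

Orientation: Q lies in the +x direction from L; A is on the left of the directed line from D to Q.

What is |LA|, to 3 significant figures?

64.1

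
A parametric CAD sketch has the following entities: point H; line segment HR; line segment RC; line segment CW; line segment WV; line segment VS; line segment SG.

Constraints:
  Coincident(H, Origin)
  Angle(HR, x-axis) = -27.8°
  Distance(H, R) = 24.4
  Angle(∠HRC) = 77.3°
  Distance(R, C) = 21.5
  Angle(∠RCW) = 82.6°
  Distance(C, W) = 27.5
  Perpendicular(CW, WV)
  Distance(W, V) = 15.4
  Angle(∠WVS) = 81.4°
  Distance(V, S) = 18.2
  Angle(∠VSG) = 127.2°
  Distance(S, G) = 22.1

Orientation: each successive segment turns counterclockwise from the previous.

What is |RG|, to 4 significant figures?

28.31

∠WVS = 81.4° gives VS at 0.9000° from the x-axis; with |VS| = 18.2, S = (16.07, -1.913). ∠VSG = 127.2° gives SG at 53.70° from the x-axis; with |SG| = 22.1, G = (29.15, 15.90). Then |RG| = |G − R| = 28.31.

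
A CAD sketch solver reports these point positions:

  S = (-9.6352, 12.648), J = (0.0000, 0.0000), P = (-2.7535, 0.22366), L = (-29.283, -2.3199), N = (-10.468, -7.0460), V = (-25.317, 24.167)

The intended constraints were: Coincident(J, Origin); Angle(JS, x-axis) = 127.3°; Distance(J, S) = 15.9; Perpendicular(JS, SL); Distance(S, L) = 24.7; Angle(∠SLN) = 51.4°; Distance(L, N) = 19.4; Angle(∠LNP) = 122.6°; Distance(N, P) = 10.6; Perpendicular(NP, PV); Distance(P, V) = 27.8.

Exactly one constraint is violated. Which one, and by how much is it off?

Distance(P, V) = 27.8 — off by 5.10.

J = (0.00, 0.00) ✓; JS at 127.3° ✓; |JS| = 15.90 ✓; ∠(JS, SL) = 90.00° ✓; |SL| = 24.70 ✓; ∠SLN = 51.40° ✓; |LN| = 19.40 ✓; ∠LNP = 122.6° ✓; |NP| = 10.60 ✓; ∠(NP, PV) = 90.00° ✓; |PV| = 32.90 ✗.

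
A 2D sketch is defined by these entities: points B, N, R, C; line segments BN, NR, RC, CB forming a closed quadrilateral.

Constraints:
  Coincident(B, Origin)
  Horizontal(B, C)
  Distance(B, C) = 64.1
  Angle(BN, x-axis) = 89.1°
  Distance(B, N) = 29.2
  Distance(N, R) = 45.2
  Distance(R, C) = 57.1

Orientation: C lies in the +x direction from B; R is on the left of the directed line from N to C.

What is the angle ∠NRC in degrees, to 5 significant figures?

85.547°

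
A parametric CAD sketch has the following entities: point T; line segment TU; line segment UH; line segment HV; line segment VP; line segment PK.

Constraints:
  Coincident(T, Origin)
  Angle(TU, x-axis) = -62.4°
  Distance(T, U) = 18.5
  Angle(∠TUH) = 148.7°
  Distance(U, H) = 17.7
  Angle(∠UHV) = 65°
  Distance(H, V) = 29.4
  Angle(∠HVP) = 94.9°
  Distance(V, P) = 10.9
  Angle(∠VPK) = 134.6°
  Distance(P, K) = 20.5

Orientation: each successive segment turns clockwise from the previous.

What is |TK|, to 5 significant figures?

5.8559

∠HVP = 94.9° gives VP at 66.200° from the x-axis; with |VP| = 10.9, P = (-13.961, -9.9662). ∠VPK = 134.6° gives PK at 20.800° from the x-axis; with |PK| = 20.5, K = (5.2032, -2.6865). Then |TK| = |K − T| = 5.8559.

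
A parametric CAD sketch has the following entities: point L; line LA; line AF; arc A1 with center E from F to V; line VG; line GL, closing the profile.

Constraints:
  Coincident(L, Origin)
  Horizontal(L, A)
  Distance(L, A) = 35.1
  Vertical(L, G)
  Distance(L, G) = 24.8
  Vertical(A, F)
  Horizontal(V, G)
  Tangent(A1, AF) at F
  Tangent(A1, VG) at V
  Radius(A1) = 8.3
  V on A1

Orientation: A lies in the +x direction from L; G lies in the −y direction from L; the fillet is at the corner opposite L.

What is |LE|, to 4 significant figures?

31.47

L is at the origin; LA is horizontal with |LA| = 35.1 and A on the +x side, so A = (35.10, 0.000). LG is vertical with |LG| = 24.8 and G on the −y side, so G = (0.000, -24.80). The virtual corner opposite L is at (35.10, -24.80). Since A1 is tangent to AF there, EF ⟂ AF and A1 meets VG tangentially, so EV is at right angles to VG, with radius 8.3, so the center E sits 8.3 in from both sides at E = (26.80, -16.50). Then |LE| = |E − L| = 31.47.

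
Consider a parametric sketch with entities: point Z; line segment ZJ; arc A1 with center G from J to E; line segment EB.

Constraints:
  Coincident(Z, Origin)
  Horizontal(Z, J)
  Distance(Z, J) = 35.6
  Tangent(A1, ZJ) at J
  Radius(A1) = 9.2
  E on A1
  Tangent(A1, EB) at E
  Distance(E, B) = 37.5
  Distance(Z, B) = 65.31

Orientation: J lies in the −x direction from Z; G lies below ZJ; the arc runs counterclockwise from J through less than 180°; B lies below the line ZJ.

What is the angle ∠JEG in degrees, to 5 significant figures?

45.895°

Checks: |GE| = 9.200 ✓; ∠(GE, EB) = 90.00° ✓; |EB| = 37.50 ✓; |ZB| = 65.31 ✓.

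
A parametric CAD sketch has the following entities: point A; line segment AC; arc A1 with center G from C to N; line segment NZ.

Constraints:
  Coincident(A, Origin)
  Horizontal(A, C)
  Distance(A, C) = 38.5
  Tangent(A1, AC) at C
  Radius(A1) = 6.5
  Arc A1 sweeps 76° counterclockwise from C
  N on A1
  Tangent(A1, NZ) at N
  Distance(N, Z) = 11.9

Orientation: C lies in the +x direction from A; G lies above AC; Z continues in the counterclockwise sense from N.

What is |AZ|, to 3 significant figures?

50.5

A is at the origin; AC is horizontal with |AC| = 38.5 and C on the +x side, so C = (38.5, 0.00). Tangency of A1 to AC means the radius GC is perpendicular to AC, so G = C + (0, 6.5) = (38.5, 6.50). On A1, C sits at bearing -90° from G; a 76° counterclockwise sweep puts N at bearing -14°, so N = G + 6.5·(cos -14°, sin -14°) = (44.8, 4.93). Since A1 is tangent to NZ there, GN ⟂ NZ, so NZ runs along (−sin -14°, cos -14°); with |NZ| = 11.9, Z = (47.7, 16.5). Then |AZ| = |Z − A| = 50.5.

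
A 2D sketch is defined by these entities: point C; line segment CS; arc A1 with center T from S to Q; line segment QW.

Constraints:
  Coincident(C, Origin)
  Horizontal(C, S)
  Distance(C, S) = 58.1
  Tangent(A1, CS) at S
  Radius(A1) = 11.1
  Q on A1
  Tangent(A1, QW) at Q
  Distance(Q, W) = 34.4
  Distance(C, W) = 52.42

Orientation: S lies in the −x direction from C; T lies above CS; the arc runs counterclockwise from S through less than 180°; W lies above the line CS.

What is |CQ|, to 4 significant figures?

48.30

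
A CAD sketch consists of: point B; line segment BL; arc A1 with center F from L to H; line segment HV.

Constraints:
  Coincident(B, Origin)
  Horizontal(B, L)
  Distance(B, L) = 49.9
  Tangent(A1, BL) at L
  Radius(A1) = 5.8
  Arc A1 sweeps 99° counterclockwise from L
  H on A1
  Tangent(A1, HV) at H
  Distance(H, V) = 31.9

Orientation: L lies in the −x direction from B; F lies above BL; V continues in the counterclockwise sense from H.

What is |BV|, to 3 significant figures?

62.3

B is at the origin; BL is horizontal with |BL| = 49.9 and L on the −x side, so L = (-49.9, 0.00). Since A1 is tangent to BL there, FL ⟂ BL, so F = L + (0, 5.8) = (-49.9, 5.80). On A1, L sits at bearing -90° from F; a 99° counterclockwise sweep puts H at bearing 9°, so H = F + 5.8·(cos 9°, sin 9°) = (-44.2, 6.71). A1 meets HV tangentially, so FH is at right angles to HV, so HV runs along (−sin 9°, cos 9°); with |HV| = 31.9, V = (-49.2, 38.2). Then |BV| = |V − B| = 62.3.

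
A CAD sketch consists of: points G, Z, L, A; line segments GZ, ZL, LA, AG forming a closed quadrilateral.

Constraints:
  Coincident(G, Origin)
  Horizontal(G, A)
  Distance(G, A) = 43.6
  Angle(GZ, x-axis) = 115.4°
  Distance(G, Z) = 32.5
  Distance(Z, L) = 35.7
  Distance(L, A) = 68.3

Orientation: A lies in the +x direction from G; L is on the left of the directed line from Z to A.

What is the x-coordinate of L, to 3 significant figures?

7.44

Checks: |ZL| = 35.70 ✓; |LA| = 68.30 ✓.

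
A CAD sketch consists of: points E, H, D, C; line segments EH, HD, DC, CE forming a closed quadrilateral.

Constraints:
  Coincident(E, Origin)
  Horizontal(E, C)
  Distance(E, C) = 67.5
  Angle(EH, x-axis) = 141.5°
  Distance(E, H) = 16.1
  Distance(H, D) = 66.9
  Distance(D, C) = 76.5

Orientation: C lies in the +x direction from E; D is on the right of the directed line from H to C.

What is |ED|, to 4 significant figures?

53.60

E is at the origin; E and C share the same y with |EC| = 67.5 and C in +x, so C = (67.5, 0). EH runs at 141.5° with |EH| = 16.1, so H = (-12.60, 10.02). D is determined by |HD| = 66.9 and |DC| = 76.5 together: it lies at the intersection of circle(H, 66.9) and circle(C, 76.5). With |HC| = 80.72, the foot of the radical line on HC is 31.84 from H and the perpendicular offset is √(66.9² − 31.84²) = 58.84. Taking the right-of-HC solution: D = (11.68, -52.31).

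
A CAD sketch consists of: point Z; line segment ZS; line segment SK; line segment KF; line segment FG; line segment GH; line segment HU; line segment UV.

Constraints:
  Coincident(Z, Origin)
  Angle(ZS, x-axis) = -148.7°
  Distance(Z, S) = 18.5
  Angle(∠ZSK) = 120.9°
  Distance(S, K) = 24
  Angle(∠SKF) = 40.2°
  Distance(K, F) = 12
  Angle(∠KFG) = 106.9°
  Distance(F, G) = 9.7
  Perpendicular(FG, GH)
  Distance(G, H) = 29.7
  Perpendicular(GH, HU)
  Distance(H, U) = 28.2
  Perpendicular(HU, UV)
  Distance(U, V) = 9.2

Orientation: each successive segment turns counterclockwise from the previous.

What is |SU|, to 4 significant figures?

47.05

FG is perpendicular to GH, so GH runs at -146.7°; with |GH| = 29.7, H = (-38.11, -32.59). GH ⟂ HU, so HU runs at -56.70°; with |HU| = 28.2, U = (-22.63, -56.16). Then |SU| = |U − S| = 47.05.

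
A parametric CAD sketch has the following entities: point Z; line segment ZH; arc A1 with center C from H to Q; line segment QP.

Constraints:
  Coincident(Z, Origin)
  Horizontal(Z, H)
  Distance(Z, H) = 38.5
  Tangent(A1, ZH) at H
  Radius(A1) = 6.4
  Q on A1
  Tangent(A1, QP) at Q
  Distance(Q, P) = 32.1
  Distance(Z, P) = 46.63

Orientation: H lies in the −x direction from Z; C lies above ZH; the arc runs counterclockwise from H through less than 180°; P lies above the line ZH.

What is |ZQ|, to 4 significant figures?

32.63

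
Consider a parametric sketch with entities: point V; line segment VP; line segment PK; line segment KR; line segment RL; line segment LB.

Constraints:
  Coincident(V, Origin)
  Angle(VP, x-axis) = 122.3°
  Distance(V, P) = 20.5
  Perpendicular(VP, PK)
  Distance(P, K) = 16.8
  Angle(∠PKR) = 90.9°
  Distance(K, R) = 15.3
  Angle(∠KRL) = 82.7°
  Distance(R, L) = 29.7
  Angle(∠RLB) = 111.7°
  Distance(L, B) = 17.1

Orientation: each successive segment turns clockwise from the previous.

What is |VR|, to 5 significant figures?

17.817

V is at the origin; VP runs at 122.3° with length 20.5, so P = (-10.954, 17.328). VP is perpendicular to PK, so PK runs at 32.300°; with |PK| = 16.8, K = (3.2462, 26.305). ∠PKR = 90.9° gives KR at -56.800° from the x-axis; with |KR| = 15.3, R = (11.624, 13.502). Then |VR| = |R − V| = 17.817.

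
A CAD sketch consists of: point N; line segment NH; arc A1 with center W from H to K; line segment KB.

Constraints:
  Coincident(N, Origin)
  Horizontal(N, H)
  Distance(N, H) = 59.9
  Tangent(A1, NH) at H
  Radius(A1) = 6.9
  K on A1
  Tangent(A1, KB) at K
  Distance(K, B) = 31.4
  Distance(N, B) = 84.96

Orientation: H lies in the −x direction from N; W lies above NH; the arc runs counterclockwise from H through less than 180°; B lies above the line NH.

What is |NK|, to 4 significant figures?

56.47

Checks: |WK| = 6.900 ✓; ∠(WK, KB) = 90.00° ✓; |KB| = 31.40 ✓; |NB| = 84.96 ✓.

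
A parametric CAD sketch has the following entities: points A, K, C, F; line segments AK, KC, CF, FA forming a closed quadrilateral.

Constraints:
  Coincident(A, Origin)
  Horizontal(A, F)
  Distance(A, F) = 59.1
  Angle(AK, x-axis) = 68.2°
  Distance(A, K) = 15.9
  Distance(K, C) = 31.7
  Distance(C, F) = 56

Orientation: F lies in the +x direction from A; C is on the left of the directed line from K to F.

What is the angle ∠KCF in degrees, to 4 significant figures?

72.07°

Checks: A = (0.00, 0.00) ✓; |KC| = 31.70 ✓; |CF| = 56.00 ✓.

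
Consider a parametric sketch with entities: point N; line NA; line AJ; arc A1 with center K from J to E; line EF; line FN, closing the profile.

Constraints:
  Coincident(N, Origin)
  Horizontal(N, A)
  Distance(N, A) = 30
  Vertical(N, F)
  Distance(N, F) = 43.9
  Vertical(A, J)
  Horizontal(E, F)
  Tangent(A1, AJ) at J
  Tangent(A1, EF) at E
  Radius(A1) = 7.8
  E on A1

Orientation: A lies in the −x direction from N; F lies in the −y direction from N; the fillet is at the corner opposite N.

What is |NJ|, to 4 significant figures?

46.94

N is at the origin; N and A share the same y with |NA| = 30.0 and A on the −x side, so A = (-30.00, 0.000). NF is vertical with |NF| = 43.9 and F on the −y side, so F = (0.000, -43.90). The virtual corner opposite N is at (-30.00, -43.90). A1 meets AJ tangentially, so KJ is at right angles to AJ and since A1 is tangent to EF there, KE ⟂ EF, with radius 7.8, so the center K sits 7.8 in from both sides at K = (-22.20, -36.10). That places the tangent points at J = (-30.00, -36.10) on AJ and E = (-22.20, -43.90) on EF. Then |NJ| = |J − N| = 46.94.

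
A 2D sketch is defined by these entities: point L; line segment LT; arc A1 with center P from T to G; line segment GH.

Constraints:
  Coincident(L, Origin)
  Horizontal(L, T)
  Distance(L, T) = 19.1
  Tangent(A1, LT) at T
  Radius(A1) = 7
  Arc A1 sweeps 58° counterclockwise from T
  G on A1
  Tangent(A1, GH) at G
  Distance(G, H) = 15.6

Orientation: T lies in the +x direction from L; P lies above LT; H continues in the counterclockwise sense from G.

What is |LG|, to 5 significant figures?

25.252

Tangency of A1 to LT means the radius PT is perpendicular to LT, so P = T + (0, 7) = (19.100, 7.0000). On A1, T sits at bearing -90° from P; a 58° counterclockwise sweep puts G at bearing -32°, so G = P + 7.0·(cos -32°, sin -32°) = (25.036, 3.2906). Then |LG| = |G − L| = 25.252.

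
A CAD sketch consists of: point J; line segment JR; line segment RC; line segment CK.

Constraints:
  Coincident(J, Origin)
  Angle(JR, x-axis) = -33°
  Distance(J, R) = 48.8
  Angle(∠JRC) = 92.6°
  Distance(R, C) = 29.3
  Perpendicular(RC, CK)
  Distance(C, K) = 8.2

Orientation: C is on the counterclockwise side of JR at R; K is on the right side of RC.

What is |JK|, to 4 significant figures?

65.09

∠JRC = 92.6°, so RC runs at -33.0° + (180° − 92.6°) = 54.40° from the x-axis; with |RC| = 29.3, C = R + 29.3·(cos 54.40°, sin 54.40°) = (57.98, -2.755). RC ⟂ CK; with |CK| = 8.2 on the right of RC, K = C + 8.2·(0.8131, -0.5821) = (64.65, -7.528). Then |JK| = |K − J| = 65.09.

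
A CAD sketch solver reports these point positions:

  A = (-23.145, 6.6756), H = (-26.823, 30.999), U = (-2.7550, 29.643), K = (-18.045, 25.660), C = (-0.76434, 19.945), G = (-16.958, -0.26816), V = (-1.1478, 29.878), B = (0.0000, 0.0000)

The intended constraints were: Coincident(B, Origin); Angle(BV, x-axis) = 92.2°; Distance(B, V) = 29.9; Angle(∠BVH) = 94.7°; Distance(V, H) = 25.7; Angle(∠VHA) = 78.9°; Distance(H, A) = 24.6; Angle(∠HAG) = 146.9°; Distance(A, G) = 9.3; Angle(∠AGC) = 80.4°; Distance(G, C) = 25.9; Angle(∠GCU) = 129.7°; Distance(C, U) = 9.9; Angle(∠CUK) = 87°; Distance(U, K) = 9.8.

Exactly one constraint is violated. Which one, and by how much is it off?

Distance(U, K) = 9.8 — off by 6.00.

B = (0.00, 0.00) ✓; BV at 92.20° ✓; |BV| = 29.90 ✓; ∠BVH = 94.70° ✓; |VH| = 25.70 ✓; ∠VHA = 78.90° ✓; |HA| = 24.60 ✓; ∠HAG = 146.9° ✓; |AG| = 9.300 ✓; ∠AGC = 80.40° ✓; |GC| = 25.90 ✓; ∠GCU = 129.7° ✓; |CU| = 9.900 ✓; ∠CUK = 87.00° ✓; |UK| = 15.80 ✗.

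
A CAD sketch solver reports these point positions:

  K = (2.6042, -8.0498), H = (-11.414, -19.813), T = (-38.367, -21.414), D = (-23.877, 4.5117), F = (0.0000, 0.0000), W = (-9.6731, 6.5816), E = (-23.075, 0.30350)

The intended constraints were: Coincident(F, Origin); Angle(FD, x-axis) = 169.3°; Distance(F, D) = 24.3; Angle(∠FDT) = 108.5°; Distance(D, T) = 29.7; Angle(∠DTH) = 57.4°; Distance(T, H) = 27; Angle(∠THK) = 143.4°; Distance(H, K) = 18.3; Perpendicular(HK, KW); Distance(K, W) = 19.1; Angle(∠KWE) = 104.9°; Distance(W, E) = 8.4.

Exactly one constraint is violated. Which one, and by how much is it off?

Distance(W, E) = 8.4 — off by 6.40.

F = (0.00, 0.00) ✓; FD at 169.3° ✓; |FD| = 24.30 ✓; ∠FDT = 108.5° ✓; |DT| = 29.70 ✓; ∠DTH = 57.40° ✓; |TH| = 27.00 ✓; ∠THK = 143.4° ✓; |HK| = 18.30 ✓; ∠(HK, KW) = 90.00° ✓; |KW| = 19.10 ✓; ∠KWE = 104.9° ✓; |WE| = 14.80 ✗.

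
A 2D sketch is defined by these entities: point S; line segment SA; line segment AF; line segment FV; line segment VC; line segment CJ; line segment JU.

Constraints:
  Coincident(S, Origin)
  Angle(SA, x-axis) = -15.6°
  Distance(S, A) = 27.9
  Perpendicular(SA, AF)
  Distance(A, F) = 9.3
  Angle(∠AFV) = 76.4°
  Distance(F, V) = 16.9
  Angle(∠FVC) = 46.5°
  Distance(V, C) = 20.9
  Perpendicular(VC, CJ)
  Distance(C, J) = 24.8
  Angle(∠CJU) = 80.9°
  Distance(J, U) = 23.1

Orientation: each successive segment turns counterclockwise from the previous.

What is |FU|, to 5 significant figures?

16.198

S is at the origin; SA runs at -15.6° with length 27.9, so A = (26.872, -7.5029). The perpendicularity gives AF at right angles to SA, so AF runs at 74.400°; with |AF| = 9.3, F = (29.373, 1.4545). ∠AFV = 76.4° gives FV at 178.00° from the x-axis; with |FV| = 16.9, V = (12.483, 2.0444). ∠FVC = 46.5° gives VC at -48.500° from the x-axis; with |VC| = 20.9, C = (26.332, -13.609). VC ⟂ CJ, so CJ runs at 41.500°; with |CJ| = 24.8, J = (44.906, 2.8242). ∠CJU = 80.9° gives JU at 140.60° from the x-axis; with |JU| = 23.1, U = (27.056, 17.486). Then |FU| = |U − F| = 16.198.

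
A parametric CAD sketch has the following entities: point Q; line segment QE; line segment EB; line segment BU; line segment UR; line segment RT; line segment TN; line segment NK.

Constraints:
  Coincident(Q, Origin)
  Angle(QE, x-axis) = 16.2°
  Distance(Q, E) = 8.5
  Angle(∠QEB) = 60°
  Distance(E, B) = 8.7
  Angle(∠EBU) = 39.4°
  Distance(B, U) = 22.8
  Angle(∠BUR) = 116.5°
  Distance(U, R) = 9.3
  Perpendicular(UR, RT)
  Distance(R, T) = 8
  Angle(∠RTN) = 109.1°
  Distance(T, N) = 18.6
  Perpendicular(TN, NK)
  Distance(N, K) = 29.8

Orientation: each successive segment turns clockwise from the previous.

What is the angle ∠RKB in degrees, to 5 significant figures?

49.919°

Q is at the origin; QE runs at 16.2° with length 8.5, so E = (8.1625, 2.3714). ∠QEB = 60.0° gives EB at -103.80° from the x-axis; with |EB| = 8.7, B = (6.0873, -6.0774). ∠EBU = 39.4° gives BU at 115.60° from the x-axis; with |BU| = 22.8, U = (-3.7643, 14.484). ∠BUR = 116.5° gives UR at 52.100° from the x-axis; with |UR| = 9.3, R = (1.9486, 21.823). UR ⟂ RT, so RT runs at -37.900°; with |RT| = 8.0, T = (8.2612, 16.909). ∠RTN = 109.1° gives TN at -108.80° from the x-axis; with |TN| = 18.6, N = (2.2671, -0.69914). The perpendicularity gives NK at right angles to TN, so NK runs at 161.20°; with |NK| = 29.8, K = (-25.943, 8.9044). Then cos ∠RKB = KR·KB / (|KR||KB|), giving 49.919°.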